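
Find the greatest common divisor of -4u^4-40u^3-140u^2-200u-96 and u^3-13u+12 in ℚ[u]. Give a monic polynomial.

Euclidean algorithm in ℚ[u]:
  -4u^4-40u^3-140u^2-200u-96 = (-4u-40)(u^3-13u+12) + (-192u^2-672u+384)
  u^3-13u+12 = (-(1/192)u+7/384)(-192u^2-672u+384) + ((5/4)u+5)
  -192u^2-672u+384 = (-(768/5)u+384/5)((5/4)u+5) + (0)
Last nonzero remainder: (5/4)u+5. Dividing through by 5/4 gives the monic gcd u+4.

u+4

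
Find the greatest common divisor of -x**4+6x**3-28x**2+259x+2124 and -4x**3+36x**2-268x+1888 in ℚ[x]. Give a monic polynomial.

x**2-x+59

Repeated division with remainder:
  -x**4+6x**3-28x**2+259x+2124 = ((1/4)x+3/4)(-4x**3+36x**2-268x+1888) + (12x**2-12x+708)
  -4x**3+36x**2-268x+1888 = (-(1/3)x+8/3)(12x**2-12x+708) + (0)
Last nonzero remainder: 12x**2-12x+708. Dividing through by 12 gives the monic gcd x**2-x+59.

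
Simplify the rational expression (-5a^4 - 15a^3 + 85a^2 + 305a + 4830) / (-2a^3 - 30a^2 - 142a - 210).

By polynomial division,
  -5a^4 - 15a^3 + 85a^2 + 305a + 4830 = ((5/2)a - 30)(-2a^3 - 30a^2 - 142a - 210) + (-460a^2 - 3430a - 1470)
  -2a^3 - 30a^2 - 142a - 210 = ((1/230)a + 347/10580)(-460a^2 - 3430a - 1470) + (-(24453/1058)a - 171171/1058)
  -460a^2 - 3430a - 1470 = ((486680/24453)a + 74060/8151)(-(24453/1058)a - 171171/1058) + (0)
Last nonzero remainder: -(24453/1058)a - 171171/1058. Dividing through by -24453/1058 gives the monic gcd a + 7.
Cancel a + 7 from numerator and denominator to get the reduced form.

(5a^3 - 20a^2 + 55a - 690)/(2a^2 + 16a + 30)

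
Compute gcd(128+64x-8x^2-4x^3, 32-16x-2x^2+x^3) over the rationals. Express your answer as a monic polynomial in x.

-16+x^2

Repeated division with remainder:
  -4x^3-8x^2+64x+128 = (-4)(x^3-2x^2-16x+32) + (-16x^2+256)
  x^3-2x^2-16x+32 = (-(1/16)x+1/8)(-16x^2+256) + (0)
Last nonzero remainder: -16x^2+256. Dividing through by -16 gives the monic gcd x^2-16.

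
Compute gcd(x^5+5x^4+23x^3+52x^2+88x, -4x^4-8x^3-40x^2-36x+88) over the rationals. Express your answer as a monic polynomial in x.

x^2+x+11

Apply the Euclidean algorithm:
  x^5+5x^4+23x^3+52x^2+88x = (-(1/4)x-3/4)(-4x^4-8x^3-40x^2-36x+88) + (7x^3+13x^2+83x+66)
  -4x^4-8x^3-40x^2-36x+88 = (-(4/7)x-4/49)(7x^3+13x^2+83x+66) + ((416/49)x^2+(416/49)x+4576/49)
  7x^3+13x^2+83x+66 = ((343/416)x+147/208)((416/49)x^2+(416/49)x+4576/49) + (0)
Last nonzero remainder: (416/49)x^2+(416/49)x+4576/49. Dividing through by 416/49 gives the monic gcd x^2+x+11.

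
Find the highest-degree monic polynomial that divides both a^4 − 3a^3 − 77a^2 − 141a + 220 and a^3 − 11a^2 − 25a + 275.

a^2 − 6a − 55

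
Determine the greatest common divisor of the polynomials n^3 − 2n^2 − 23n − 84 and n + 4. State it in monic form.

1

Apply the Euclidean algorithm:
  n^3 − 2n^2 − 23n − 84 = (n^2 − 6n + 1)(n + 4) + (−88)
  n + 4 = (−(1/88)n − 1/22)(−88) + (0)
The last nonzero remainder is the constant −88, so the polynomials are coprime and gcd = 1.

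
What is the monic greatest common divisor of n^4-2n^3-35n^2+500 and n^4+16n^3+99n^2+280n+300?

Euclidean algorithm in ℚ[n]:
  n^4-2n^3-35n^2+500 = (n^4+16n^3+99n^2+280n+300) + (-18n^3-134n^2-280n+200)
  n^4+16n^3+99n^2+280n+300 = (-(1/18)n-77/162)(-18n^3-134n^2-280n+200) + ((1600/81)n^2+(12800/81)n+32000/81)
  -18n^3-134n^2-280n+200 = (-(729/800)n+81/160)((1600/81)n^2+(12800/81)n+32000/81) + (0)
Last nonzero remainder: (1600/81)n^2+(12800/81)n+32000/81. Dividing through by 1600/81 gives the monic gcd n^2+8n+20.

n^2+8n+20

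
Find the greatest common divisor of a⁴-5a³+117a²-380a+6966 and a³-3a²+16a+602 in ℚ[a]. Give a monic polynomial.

Repeated division with remainder:
  a⁴-5a³+117a²-380a+6966 = (a-2)(a³-3a²+16a+602) + (95a²-950a+8170)
  a³-3a²+16a+602 = ((1/95)a+7/95)(95a²-950a+8170) + (0)
Last nonzero remainder: 95a²-950a+8170. Dividing through by 95 gives the monic gcd a²-10a+86.

a²-10a+86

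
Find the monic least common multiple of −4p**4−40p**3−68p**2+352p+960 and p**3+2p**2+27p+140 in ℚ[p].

p**6+8p**5+32p**4+228p**3+531p**2−2600p−8400

Euclidean algorithm in ℚ[p]:
  −4p**4−40p**3−68p**2+352p+960 = (−4p−32)(p**3+2p**2+27p+140) + (104p**2+1776p+5440)
  p**3+2p**2+27p+140 = ((1/104)p−49/338)(104p**2+1776p+5440) + ((39235/169)p+156940/169)
  104p**2+1776p+5440 = ((17576/39235)p+45968/7847)((39235/169)p+156940/169) + (0)
Last nonzero remainder: (39235/169)p+156940/169. Dividing through by 39235/169 gives the monic gcd p+4.
Then lcm(f, g) = f·g / gcd(f, g); expanding and making the result monic gives the answer.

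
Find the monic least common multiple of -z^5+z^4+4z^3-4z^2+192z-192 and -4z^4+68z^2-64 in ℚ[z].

Euclidean algorithm in ℚ[z]:
  -z^5+z^4+4z^3-4z^2+192z-192 = ((1/4)z-1/4)(-4z^4+68z^2-64) + (-13z^3+13z^2+208z-208)
  -4z^4+68z^2-64 = ((4/13)z+4/13)(-13z^3+13z^2+208z-208) + (0)
Last nonzero remainder: -13z^3+13z^2+208z-208. Dividing through by -13 gives the monic gcd z^3-z^2-16z+16.
Then lcm(f, g) = f·g / gcd(f, g); expanding and making the result monic gives the answer.

z^6-5z^4-188z^2+192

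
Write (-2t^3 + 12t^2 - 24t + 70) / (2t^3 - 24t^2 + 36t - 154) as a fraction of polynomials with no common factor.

(-t + 5)/(t - 11)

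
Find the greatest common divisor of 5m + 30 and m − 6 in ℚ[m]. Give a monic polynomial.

Repeated division with remainder:
  5m + 30 = (5)(m − 6) + (60)
  m − 6 = ((1/60)m − 1/10)(60) + (0)
The last nonzero remainder is the constant 60, so the polynomials are coprime and gcd = 1.

1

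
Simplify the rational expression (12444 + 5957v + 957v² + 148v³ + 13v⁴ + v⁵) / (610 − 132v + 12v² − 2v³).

Apply the Euclidean algorithm:
  v⁵ + 13v⁴ + 148v³ + 957v² + 5957v + 12444 = (−(1/2)v² − (19/2)v − 98)(−2v³ + 12v² − 132v + 610) + (1184v² − 1184v + 72224)
  −2v³ + 12v² − 132v + 610 = (−(1/592)v + 5/592)(1184v² − 1184v + 72224) + (0)
Last nonzero remainder: 1184v² − 1184v + 72224. Dividing through by 1184 gives the monic gcd v² − v + 61.
Cancel v² − v + 61 from numerator and denominator to get the reduced form.

(−204 − 101v − 14v² − v³)/(−10 + 2v)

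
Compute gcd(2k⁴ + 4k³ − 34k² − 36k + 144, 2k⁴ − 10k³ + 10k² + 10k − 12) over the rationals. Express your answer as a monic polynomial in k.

Repeated division with remainder:
  2k⁴ + 4k³ − 34k² − 36k + 144 = (2k⁴ − 10k³ + 10k² + 10k − 12) + (14k³ − 44k² − 46k + 156)
  2k⁴ − 10k³ + 10k² + 10k − 12 = ((1/7)k − 13/49)(14k³ − 44k² − 46k + 156) + ((240/49)k² − (1200/49)k + 1440/49)
  14k³ − 44k² − 46k + 156 = ((343/120)k + 637/120)((240/49)k² − (1200/49)k + 1440/49) + (0)
Last nonzero remainder: (240/49)k² − (1200/49)k + 1440/49. Dividing through by 240/49 gives the monic gcd k² − 5k + 6.

k² − 5k + 6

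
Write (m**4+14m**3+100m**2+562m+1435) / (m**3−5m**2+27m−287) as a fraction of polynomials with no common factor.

(m**2+12m+35)/(m−7)

Repeated division with remainder:
  m**4+14m**3+100m**2+562m+1435 = (m+19)(m**3−5m**2+27m−287) + (168m**2+336m+6888)
  m**3−5m**2+27m−287 = ((1/168)m−1/24)(168m**2+336m+6888) + (0)
Last nonzero remainder: 168m**2+336m+6888. Dividing through by 168 gives the monic gcd m**2+2m+41.
Cancel m**2+2m+41 from numerator and denominator to get the reduced form.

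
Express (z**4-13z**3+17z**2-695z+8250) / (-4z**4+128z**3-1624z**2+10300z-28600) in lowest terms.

(-z**2-8z-75)/(4z**2-44z+260)

Euclidean algorithm in ℚ[z]:
  z**4-13z**3+17z**2-695z+8250 = (-1/4)(-4z**4+128z**3-1624z**2+10300z-28600) + (19z**3-389z**2+1880z+1100)
  -4z**4+128z**3-1624z**2+10300z-28600 = (-(4/19)z+876/361)(19z**3-389z**2+1880z+1100) + (-(102620/361)z**2+(2155020/361)z-11288200/361)
  19z**3-389z**2+1880z+1100 = (-(6859/102620)z-361/10262)(-(102620/361)z**2+(2155020/361)z-11288200/361) + (0)
Last nonzero remainder: -(102620/361)z**2+(2155020/361)z-11288200/361. Dividing through by -102620/361 gives the monic gcd z**2-21z+110.
Cancel z**2-21z+110 from numerator and denominator to get the reduced form.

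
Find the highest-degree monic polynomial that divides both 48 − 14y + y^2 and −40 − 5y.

1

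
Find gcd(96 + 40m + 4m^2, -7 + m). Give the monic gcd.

1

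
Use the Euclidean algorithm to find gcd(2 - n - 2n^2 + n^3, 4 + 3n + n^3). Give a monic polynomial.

By polynomial division,
  n^3 - 2n^2 - n + 2 = (n^3 + 3n + 4) + (-2n^2 - 4n - 2)
  n^3 + 3n + 4 = (-(1/2)n + 1)(-2n^2 - 4n - 2) + (6n + 6)
  -2n^2 - 4n - 2 = (-(1/3)n - 1/3)(6n + 6) + (0)
Last nonzero remainder: 6n + 6. Dividing through by 6 gives the monic gcd n + 1.

1 + n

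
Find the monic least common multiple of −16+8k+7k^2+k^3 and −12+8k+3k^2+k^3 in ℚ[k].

Euclidean algorithm in ℚ[k]:
  k^3+7k^2+8k−16 = (k^3+3k^2+8k−12) + (4k^2−4)
  k^3+3k^2+8k−12 = ((1/4)k+3/4)(4k^2−4) + (9k−9)
  4k^2−4 = ((4/9)k+4/9)(9k−9) + (0)
Last nonzero remainder: 9k−9. Dividing through by 9 gives the monic gcd k−1.
Then lcm(f, g) = f·g / gcd(f, g); expanding and making the result monic gives the answer.

−192+32k+100k^2+48k^3+11k^4+k^5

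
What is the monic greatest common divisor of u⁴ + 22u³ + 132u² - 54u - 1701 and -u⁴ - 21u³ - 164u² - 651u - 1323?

u² + 16u + 63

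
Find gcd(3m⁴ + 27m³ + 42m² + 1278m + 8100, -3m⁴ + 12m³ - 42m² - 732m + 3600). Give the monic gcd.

m³ + 14m + 300

Repeated division with remainder:
  3m⁴ + 27m³ + 42m² + 1278m + 8100 = (-1)(-3m⁴ + 12m³ - 42m² - 732m + 3600) + (39m³ + 546m + 11700)
  -3m⁴ + 12m³ - 42m² - 732m + 3600 = (-(1/13)m + 4/13)(39m³ + 546m + 11700) + (0)
Last nonzero remainder: 39m³ + 546m + 11700. Dividing through by 39 gives the monic gcd m³ + 14m + 300.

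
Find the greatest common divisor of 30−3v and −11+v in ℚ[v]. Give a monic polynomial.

1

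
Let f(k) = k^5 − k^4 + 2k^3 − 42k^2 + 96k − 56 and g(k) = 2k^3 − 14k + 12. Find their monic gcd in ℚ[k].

By polynomial division,
  k^5 − k^4 + 2k^3 − 42k^2 + 96k − 56 = ((1/2)k^2 − (1/2)k + 9/2)(2k^3 − 14k + 12) + (−55k^2 + 165k − 110)
  2k^3 − 14k + 12 = (−(2/55)k − 6/55)(−55k^2 + 165k − 110) + (0)
Last nonzero remainder: −55k^2 + 165k − 110. Dividing through by −55 gives the monic gcd k^2 − 3k + 2.

k^2 − 3k + 2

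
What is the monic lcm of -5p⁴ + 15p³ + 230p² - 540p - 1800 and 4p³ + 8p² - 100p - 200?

By polynomial division,
  -5p⁴ + 15p³ + 230p² - 540p - 1800 = (-(5/4)p + 25/4)(4p³ + 8p² - 100p - 200) + (55p² - 165p - 550)
  4p³ + 8p² - 100p - 200 = ((4/55)p + 4/11)(55p² - 165p - 550) + (0)
Last nonzero remainder: 55p² - 165p - 550. Dividing through by 55 gives the monic gcd p² - 3p - 10.
Then lcm(f, g) = f·g / gcd(f, g); expanding and making the result monic gives the answer.

p⁵ + 2p⁴ - 61p³ - 122p² + 900p + 1800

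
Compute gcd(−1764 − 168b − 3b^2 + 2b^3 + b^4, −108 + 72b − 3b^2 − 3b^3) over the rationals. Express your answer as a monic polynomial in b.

6 + b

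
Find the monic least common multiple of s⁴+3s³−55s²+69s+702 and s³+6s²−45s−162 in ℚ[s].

s⁵−3s⁴−73s³+399s²+288s−4212

Euclidean algorithm in ℚ[s]:
  s⁴+3s³−55s²+69s+702 = (s−3)(s³+6s²−45s−162) + (8s²+96s+216)
  s³+6s²−45s−162 = ((1/8)s−3/4)(8s²+96s+216) + (0)
Last nonzero remainder: 8s²+96s+216. Dividing through by 8 gives the monic gcd s²+12s+27.
Then lcm(f, g) = f·g / gcd(f, g); expanding and making the result monic gives the answer.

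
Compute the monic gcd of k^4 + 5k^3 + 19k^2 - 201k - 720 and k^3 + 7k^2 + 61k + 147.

k + 3

Repeated division with remainder:
  k^4 + 5k^3 + 19k^2 - 201k - 720 = (k - 2)(k^3 + 7k^2 + 61k + 147) + (-28k^2 - 226k - 426)
  k^3 + 7k^2 + 61k + 147 = (-(1/28)k + 15/392)(-28k^2 - 226k - 426) + ((10669/196)k + 32007/196)
  -28k^2 - 226k - 426 = (-(5488/10669)k - 27832/10669)((10669/196)k + 32007/196) + (0)
Last nonzero remainder: (10669/196)k + 32007/196. Dividing through by 10669/196 gives the monic gcd k + 3.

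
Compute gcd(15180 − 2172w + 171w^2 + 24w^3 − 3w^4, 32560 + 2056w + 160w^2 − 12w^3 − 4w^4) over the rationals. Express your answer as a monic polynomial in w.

Apply the Euclidean algorithm:
  −3w^4 + 24w^3 + 171w^2 − 2172w + 15180 = (3/4)(−4w^4 − 12w^3 + 160w^2 + 2056w + 32560) + (33w^3 + 51w^2 − 3714w − 9240)
  −4w^4 − 12w^3 + 160w^2 + 2056w + 32560 = (−(4/33)w − 64/363)(33w^3 + 51w^2 − 3714w − 9240) + (−(34024/121)w^2 + (34024/121)w + 340240/11)
  33w^3 + 51w^2 − 3714w − 9240 = (−(3993/34024)w − 2541/8506)(−(34024/121)w^2 + (34024/121)w + 340240/11) + (0)
Last nonzero remainder: −(34024/121)w^2 + (34024/121)w + 340240/11. Dividing through by −34024/121 gives the monic gcd w^2 − w − 110.

−110 − w + w^2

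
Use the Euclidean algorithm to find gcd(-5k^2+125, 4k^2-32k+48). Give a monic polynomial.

1

By polynomial division,
  -5k^2+125 = (-5/4)(4k^2-32k+48) + (-40k+185)
  4k^2-32k+48 = (-(1/10)k+27/80)(-40k+185) + (-231/16)
  -40k+185 = ((640/231)k-2960/231)(-231/16) + (0)
The last nonzero remainder is the constant -231/16, so the polynomials are coprime and gcd = 1.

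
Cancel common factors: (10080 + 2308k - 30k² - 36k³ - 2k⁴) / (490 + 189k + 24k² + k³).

By polynomial division,
  -2k⁴ - 36k³ - 30k² + 2308k + 10080 = (-2k + 12)(k³ + 24k² + 189k + 490) + (60k² + 1020k + 4200)
  k³ + 24k² + 189k + 490 = ((1/60)k + 7/60)(60k² + 1020k + 4200) + (0)
Last nonzero remainder: 60k² + 1020k + 4200. Dividing through by 60 gives the monic gcd k² + 17k + 70.
Cancel k² + 17k + 70 from numerator and denominator to get the reduced form.

(144 - 2k - 2k²)/(7 + k)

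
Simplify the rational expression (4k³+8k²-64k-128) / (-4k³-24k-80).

Euclidean algorithm in ℚ[k]:
  4k³+8k²-64k-128 = (-1)(-4k³-24k-80) + (8k²-88k-208)
  -4k³-24k-80 = (-(1/2)k-11/2)(8k²-88k-208) + (-612k-1224)
  8k²-88k-208 = (-(2/153)k+26/153)(-612k-1224) + (0)
Last nonzero remainder: -612k-1224. Dividing through by -612 gives the monic gcd k+2.
Cancel k+2 from numerator and denominator to get the reduced form.

(-k²+16)/(k²-2k+10)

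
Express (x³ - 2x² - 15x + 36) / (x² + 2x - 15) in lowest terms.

By polynomial division,
  x³ - 2x² - 15x + 36 = (x - 4)(x² + 2x - 15) + (8x - 24)
  x² + 2x - 15 = ((1/8)x + 5/8)(8x - 24) + (0)
Last nonzero remainder: 8x - 24. Dividing through by 8 gives the monic gcd x - 3.
Cancel x - 3 from numerator and denominator to get the reduced form.

(x² + x - 12)/(x + 5)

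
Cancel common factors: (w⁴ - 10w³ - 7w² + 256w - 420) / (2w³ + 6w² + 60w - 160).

Repeated division with remainder:
  w⁴ - 10w³ - 7w² + 256w - 420 = ((1/2)w - 13/2)(2w³ + 6w² + 60w - 160) + (2w² + 726w - 1460)
  2w³ + 6w² + 60w - 160 = (w - 360)(2w² + 726w - 1460) + (262880w - 525760)
  2w² + 726w - 1460 = ((1/131440)w + 73/26288)(262880w - 525760) + (0)
Last nonzero remainder: 262880w - 525760. Dividing through by 262880 gives the monic gcd w - 2.
Cancel w - 2 from numerator and denominator to get the reduced form.

(w³ - 8w² - 23w + 210)/(2w² + 10w + 80)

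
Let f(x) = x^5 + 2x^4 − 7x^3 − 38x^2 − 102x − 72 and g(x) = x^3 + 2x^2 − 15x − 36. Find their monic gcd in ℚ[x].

x^2 − x − 12

By polynomial division,
  x^5 + 2x^4 − 7x^3 − 38x^2 − 102x − 72 = (x^2 + 8)(x^3 + 2x^2 − 15x − 36) + (−18x^2 + 18x + 216)
  x^3 + 2x^2 − 15x − 36 = (−(1/18)x − 1/6)(−18x^2 + 18x + 216) + (0)
Last nonzero remainder: −18x^2 + 18x + 216. Dividing through by −18 gives the monic gcd x^2 − x − 12.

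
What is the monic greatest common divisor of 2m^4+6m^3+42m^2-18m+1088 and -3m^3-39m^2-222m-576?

By polynomial division,
  2m^4+6m^3+42m^2-18m+1088 = (-(2/3)m+20/3)(-3m^3-39m^2-222m-576) + (154m^2+1078m+4928)
  -3m^3-39m^2-222m-576 = (-(3/154)m-9/77)(154m^2+1078m+4928) + (0)
Last nonzero remainder: 154m^2+1078m+4928. Dividing through by 154 gives the monic gcd m^2+7m+32.

m^2+7m+32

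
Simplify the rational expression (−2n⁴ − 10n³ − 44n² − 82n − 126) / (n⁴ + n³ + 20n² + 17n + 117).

Euclidean algorithm in ℚ[n]:
  −2n⁴ − 10n³ − 44n² − 82n − 126 = (−2)(n⁴ + n³ + 20n² + 17n + 117) + (−8n³ − 4n² − 48n + 108)
  n⁴ + n³ + 20n² + 17n + 117 = (−(1/8)n − 1/16)(−8n³ − 4n² − 48n + 108) + ((55/4)n² + (55/2)n + 495/4)
  −8n³ − 4n² − 48n + 108 = (−(32/55)n + 48/55)((55/4)n² + (55/2)n + 495/4) + (0)
Last nonzero remainder: (55/4)n² + (55/2)n + 495/4. Dividing through by 55/4 gives the monic gcd n² + 2n + 9.
Cancel n² + 2n + 9 from numerator and denominator to get the reduced form.

(−2n² − 6n − 14)/(n² − n + 13)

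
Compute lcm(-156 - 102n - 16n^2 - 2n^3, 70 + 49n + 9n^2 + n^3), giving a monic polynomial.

2730 + 2331n + 715n^2 + 142n^3 + 15n^4 + n^5

Euclidean algorithm in ℚ[n]:
  -2n^3 - 16n^2 - 102n - 156 = (-2)(n^3 + 9n^2 + 49n + 70) + (2n^2 - 4n - 16)
  n^3 + 9n^2 + 49n + 70 = ((1/2)n + 11/2)(2n^2 - 4n - 16) + (79n + 158)
  2n^2 - 4n - 16 = ((2/79)n - 8/79)(79n + 158) + (0)
Last nonzero remainder: 79n + 158. Dividing through by 79 gives the monic gcd n + 2.
Then lcm(f, g) = f·g / gcd(f, g); expanding and making the result monic gives the answer.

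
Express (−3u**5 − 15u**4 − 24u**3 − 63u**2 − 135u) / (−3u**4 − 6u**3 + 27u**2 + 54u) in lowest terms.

(u**3 + 2u**2 + 2u + 15)/(u**2 − u − 6)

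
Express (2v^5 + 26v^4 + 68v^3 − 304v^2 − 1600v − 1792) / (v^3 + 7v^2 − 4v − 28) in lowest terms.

(2v^3 + 8v^2 − 32v − 128)/(v − 2)

By polynomial division,
  2v^5 + 26v^4 + 68v^3 − 304v^2 − 1600v − 1792 = (2v^2 + 12v − 8)(v^3 + 7v^2 − 4v − 28) + (−144v^2 − 1296v − 2016)
  v^3 + 7v^2 − 4v − 28 = (−(1/144)v + 1/72)(−144v^2 − 1296v − 2016) + (0)
Last nonzero remainder: −144v^2 − 1296v − 2016. Dividing through by −144 gives the monic gcd v^2 + 9v + 14.
Cancel v^2 + 9v + 14 from numerator and denominator to get the reduced form.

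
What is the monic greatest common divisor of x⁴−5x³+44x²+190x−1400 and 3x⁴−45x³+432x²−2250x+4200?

x³−10x²+94x−280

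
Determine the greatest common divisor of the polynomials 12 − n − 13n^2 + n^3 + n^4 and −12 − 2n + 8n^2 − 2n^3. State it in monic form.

By polynomial division,
  n^4 + n^3 − 13n^2 − n + 12 = (−(1/2)n − 5/2)(−2n^3 + 8n^2 − 2n − 12) + (6n^2 − 12n − 18)
  −2n^3 + 8n^2 − 2n − 12 = (−(1/3)n + 2/3)(6n^2 − 12n − 18) + (0)
Last nonzero remainder: 6n^2 − 12n − 18. Dividing through by 6 gives the monic gcd n^2 − 2n − 3.

−3 − 2n + n^2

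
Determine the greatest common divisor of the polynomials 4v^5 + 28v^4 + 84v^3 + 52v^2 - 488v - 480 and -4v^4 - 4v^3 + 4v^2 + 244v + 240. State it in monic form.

v^3 + 5v^2 + 19v + 15

Euclidean algorithm in ℚ[v]:
  4v^5 + 28v^4 + 84v^3 + 52v^2 - 488v - 480 = (-v - 6)(-4v^4 - 4v^3 + 4v^2 + 244v + 240) + (64v^3 + 320v^2 + 1216v + 960)
  -4v^4 - 4v^3 + 4v^2 + 244v + 240 = (-(1/16)v + 1/4)(64v^3 + 320v^2 + 1216v + 960) + (0)
Last nonzero remainder: 64v^3 + 320v^2 + 1216v + 960. Dividing through by 64 gives the monic gcd v^3 + 5v^2 + 19v + 15.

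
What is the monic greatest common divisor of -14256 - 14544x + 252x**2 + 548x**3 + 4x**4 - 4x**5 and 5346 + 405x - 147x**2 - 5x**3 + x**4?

By polynomial division,
  -4x**5 + 4x**4 + 548x**3 + 252x**2 - 14544x - 14256 = (-4x - 16)(x**4 - 5x**3 - 147x**2 + 405x + 5346) + (-120x**3 - 480x**2 + 13320x + 71280)
  x**4 - 5x**3 - 147x**2 + 405x + 5346 = (-(1/120)x + 3/40)(-120x**3 - 480x**2 + 13320x + 71280) + (0)
Last nonzero remainder: -120x**3 - 480x**2 + 13320x + 71280. Dividing through by -120 gives the monic gcd x**3 + 4x**2 - 111x - 594.

-594 - 111x + 4x**2 + x**3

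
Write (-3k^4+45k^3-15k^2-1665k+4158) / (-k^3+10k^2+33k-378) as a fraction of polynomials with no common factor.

(3k^2-42k+99)/(k-9)

Repeated division with remainder:
  -3k^4+45k^3-15k^2-1665k+4158 = (3k-15)(-k^3+10k^2+33k-378) + (36k^2-36k-1512)
  -k^3+10k^2+33k-378 = (-(1/36)k+1/4)(36k^2-36k-1512) + (0)
Last nonzero remainder: 36k^2-36k-1512. Dividing through by 36 gives the monic gcd k^2-k-42.
Cancel k^2-k-42 from numerator and denominator to get the reduced form.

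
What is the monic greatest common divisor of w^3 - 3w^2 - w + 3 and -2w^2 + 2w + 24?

1

Repeated division with remainder:
  w^3 - 3w^2 - w + 3 = (-(1/2)w + 1)(-2w^2 + 2w + 24) + (9w - 21)
  -2w^2 + 2w + 24 = (-(2/9)w - 8/27)(9w - 21) + (160/9)
  9w - 21 = ((81/160)w - 189/160)(160/9) + (0)
The last nonzero remainder is the constant 160/9, so the polynomials are coprime and gcd = 1.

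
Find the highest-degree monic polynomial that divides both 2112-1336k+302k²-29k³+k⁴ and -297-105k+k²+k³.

Repeated division with remainder:
  k⁴-29k³+302k²-1336k+2112 = (k-30)(k³+k²-105k-297) + (437k²-4189k-6798)
  k³+k²-105k-297 = ((1/437)k+4626/190969)(437k²-4189k-6798) + ((2297295/190969)k-25270245/190969)
  437k²-4189k-6798 = ((83453453/2297295)k+39339614/765765)((2297295/190969)k-25270245/190969) + (0)
Last nonzero remainder: (2297295/190969)k-25270245/190969. Dividing through by 2297295/190969 gives the monic gcd k-11.

-11+k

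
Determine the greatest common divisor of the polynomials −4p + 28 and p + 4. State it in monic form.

1

By polynomial division,
  −4p + 28 = (−4)(p + 4) + (44)
  p + 4 = ((1/44)p + 1/11)(44) + (0)
The last nonzero remainder is the constant 44, so the polynomials are coprime and gcd = 1.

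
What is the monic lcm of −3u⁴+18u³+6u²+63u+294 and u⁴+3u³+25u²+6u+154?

Repeated division with remainder:
  −3u⁴+18u³+6u²+63u+294 = (−3)(u⁴+3u³+25u²+6u+154) + (27u³+81u²+81u+756)
  u⁴+3u³+25u²+6u+154 = ((1/27)u)(27u³+81u²+81u+756) + (22u²−22u+154)
  27u³+81u²+81u+756 = ((27/22)u+54/11)(22u²−22u+154) + (0)
Last nonzero remainder: 22u²−22u+154. Dividing through by 22 gives the monic gcd u²−u+7.
Then lcm(f, g) = f·g / gcd(f, g); expanding and making the result monic gives the answer.

u⁶−2u⁵−4u⁴−161u³−226u²−854u−2156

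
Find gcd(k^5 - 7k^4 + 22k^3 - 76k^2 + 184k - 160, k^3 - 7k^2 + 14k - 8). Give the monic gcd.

k^2 - 6k + 8

Apply the Euclidean algorithm:
  k^5 - 7k^4 + 22k^3 - 76k^2 + 184k - 160 = (k^2 + 8)(k^3 - 7k^2 + 14k - 8) + (-12k^2 + 72k - 96)
  k^3 - 7k^2 + 14k - 8 = (-(1/12)k + 1/12)(-12k^2 + 72k - 96) + (0)
Last nonzero remainder: -12k^2 + 72k - 96. Dividing through by -12 gives the monic gcd k^2 - 6k + 8.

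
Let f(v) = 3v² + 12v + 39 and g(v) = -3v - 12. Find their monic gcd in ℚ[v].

1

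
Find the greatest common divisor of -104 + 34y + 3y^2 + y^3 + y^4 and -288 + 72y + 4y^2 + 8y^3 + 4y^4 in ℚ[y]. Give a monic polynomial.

Euclidean algorithm in ℚ[y]:
  y^4 + y^3 + 3y^2 + 34y - 104 = (1/4)(4y^4 + 8y^3 + 4y^2 + 72y - 288) + (-y^3 + 2y^2 + 16y - 32)
  4y^4 + 8y^3 + 4y^2 + 72y - 288 = (-4y - 16)(-y^3 + 2y^2 + 16y - 32) + (100y^2 + 200y - 800)
  -y^3 + 2y^2 + 16y - 32 = (-(1/100)y + 1/25)(100y^2 + 200y - 800) + (0)
Last nonzero remainder: 100y^2 + 200y - 800. Dividing through by 100 gives the monic gcd y^2 + 2y - 8.

-8 + 2y + y^2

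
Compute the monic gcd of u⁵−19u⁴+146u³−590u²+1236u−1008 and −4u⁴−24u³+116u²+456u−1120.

u²−6u+8

By polynomial division,
  u⁵−19u⁴+146u³−590u²+1236u−1008 = (−(1/4)u+25/4)(−4u⁴−24u³+116u²+456u−1120) + (325u³−1201u²−1894u+5992)
  −4u⁴−24u³+116u²+456u−1120 = (−(4/325)u−12604/105625)(325u³−1201u²−1894u+5992) + (−(5347104/105625)u²+(32082624/105625)u−42776832/105625)
  325u³−1201u²−1894u+5992 = (−(34328125/5347104)u−11301875/763872)(−(5347104/105625)u²+(32082624/105625)u−42776832/105625) + (0)
Last nonzero remainder: −(5347104/105625)u²+(32082624/105625)u−42776832/105625. Dividing through by −5347104/105625 gives the monic gcd u²−6u+8.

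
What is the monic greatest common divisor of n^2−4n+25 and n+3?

1

Repeated division with remainder:
  n^2−4n+25 = (n−7)(n+3) + (46)
  n+3 = ((1/46)n+3/46)(46) + (0)
The last nonzero remainder is the constant 46, so the polynomials are coprime and gcd = 1.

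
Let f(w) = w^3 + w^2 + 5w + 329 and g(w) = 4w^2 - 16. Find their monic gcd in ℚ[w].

1

Repeated division with remainder:
  w^3 + w^2 + 5w + 329 = ((1/4)w + 1/4)(4w^2 - 16) + (9w + 333)
  4w^2 - 16 = ((4/9)w - 148/9)(9w + 333) + (5460)
  9w + 333 = ((3/1820)w + 111/1820)(5460) + (0)
The last nonzero remainder is the constant 5460, so the polynomials are coprime and gcd = 1.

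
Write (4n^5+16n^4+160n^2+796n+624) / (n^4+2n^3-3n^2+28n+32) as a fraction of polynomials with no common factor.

(4n^3-4n^2+4n+156)/(n^2-3n+8)

Euclidean algorithm in ℚ[n]:
  4n^5+16n^4+160n^2+796n+624 = (4n+8)(n^4+2n^3-3n^2+28n+32) + (-4n^3+72n^2+444n+368)
  n^4+2n^3-3n^2+28n+32 = (-(1/4)n-5)(-4n^3+72n^2+444n+368) + (468n^2+2340n+1872)
  -4n^3+72n^2+444n+368 = (-(1/117)n+23/117)(468n^2+2340n+1872) + (0)
Last nonzero remainder: 468n^2+2340n+1872. Dividing through by 468 gives the monic gcd n^2+5n+4.
Cancel n^2+5n+4 from numerator and denominator to get the reduced form.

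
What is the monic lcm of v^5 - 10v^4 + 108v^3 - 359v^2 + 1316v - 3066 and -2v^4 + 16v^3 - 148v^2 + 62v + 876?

v^6 - 8v^5 + 88v^4 - 143v^3 + 598v^2 - 434v - 6132

Apply the Euclidean algorithm:
  v^5 - 10v^4 + 108v^3 - 359v^2 + 1316v - 3066 = (-(1/2)v + 1)(-2v^4 + 16v^3 - 148v^2 + 62v + 876) + (18v^3 - 180v^2 + 1692v - 3942)
  -2v^4 + 16v^3 - 148v^2 + 62v + 876 = (-(1/9)v - 2/9)(18v^3 - 180v^2 + 1692v - 3942) + (0)
Last nonzero remainder: 18v^3 - 180v^2 + 1692v - 3942. Dividing through by 18 gives the monic gcd v^3 - 10v^2 + 94v - 219.
Then lcm(f, g) = f·g / gcd(f, g); expanding and making the result monic gives the answer.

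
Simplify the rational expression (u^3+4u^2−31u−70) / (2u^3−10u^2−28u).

(u^2+2u−35)/(2u^2−14u)

Euclidean algorithm in ℚ[u]:
  u^3+4u^2−31u−70 = (1/2)(2u^3−10u^2−28u) + (9u^2−17u−70)
  2u^3−10u^2−28u = ((2/9)u−56/81)(9u^2−17u−70) + (−(1960/81)u−3920/81)
  9u^2−17u−70 = (−(729/1960)u+81/56)(−(1960/81)u−3920/81) + (0)
Last nonzero remainder: −(1960/81)u−3920/81. Dividing through by −1960/81 gives the monic gcd u+2.
Cancel u+2 from numerator and denominator to get the reduced form.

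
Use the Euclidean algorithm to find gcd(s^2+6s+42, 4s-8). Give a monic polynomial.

1

Apply the Euclidean algorithm:
  s^2+6s+42 = ((1/4)s+2)(4s-8) + (58)
  4s-8 = ((2/29)s-4/29)(58) + (0)
The last nonzero remainder is the constant 58, so the polynomials are coprime and gcd = 1.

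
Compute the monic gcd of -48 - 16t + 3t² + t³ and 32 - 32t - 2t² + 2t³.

-16 + t²

Repeated division with remainder:
  t³ + 3t² - 16t - 48 = (1/2)(2t³ - 2t² - 32t + 32) + (4t² - 64)
  2t³ - 2t² - 32t + 32 = ((1/2)t - 1/2)(4t² - 64) + (0)
Last nonzero remainder: 4t² - 64. Dividing through by 4 gives the monic gcd t² - 16.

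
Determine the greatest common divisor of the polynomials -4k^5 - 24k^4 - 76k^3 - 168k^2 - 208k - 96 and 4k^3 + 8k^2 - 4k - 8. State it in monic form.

Apply the Euclidean algorithm:
  -4k^5 - 24k^4 - 76k^3 - 168k^2 - 208k - 96 = (-k^2 - 4k - 12)(4k^3 + 8k^2 - 4k - 8) + (-96k^2 - 288k - 192)
  4k^3 + 8k^2 - 4k - 8 = (-(1/24)k + 1/24)(-96k^2 - 288k - 192) + (0)
Last nonzero remainder: -96k^2 - 288k - 192. Dividing through by -96 gives the monic gcd k^2 + 3k + 2.

k^2 + 3k + 2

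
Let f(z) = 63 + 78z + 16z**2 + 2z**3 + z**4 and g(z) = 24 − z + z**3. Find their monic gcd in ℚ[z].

Euclidean algorithm in ℚ[z]:
  z**4 + 2z**3 + 16z**2 + 78z + 63 = (z + 2)(z**3 − z + 24) + (17z**2 + 56z + 15)
  z**3 − z + 24 = ((1/17)z − 56/289)(17z**2 + 56z + 15) + ((2592/289)z + 7776/289)
  17z**2 + 56z + 15 = ((4913/2592)z + 1445/2592)((2592/289)z + 7776/289) + (0)
Last nonzero remainder: (2592/289)z + 7776/289. Dividing through by 2592/289 gives the monic gcd z + 3.

3 + z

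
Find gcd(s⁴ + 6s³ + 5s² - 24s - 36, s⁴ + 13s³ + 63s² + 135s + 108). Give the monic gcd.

s² + 6s + 9

Apply the Euclidean algorithm:
  s⁴ + 6s³ + 5s² - 24s - 36 = (s⁴ + 13s³ + 63s² + 135s + 108) + (-7s³ - 58s² - 159s - 144)
  s⁴ + 13s³ + 63s² + 135s + 108 = (-(1/7)s - 33/49)(-7s³ - 58s² - 159s - 144) + ((60/49)s² + (360/49)s + 540/49)
  -7s³ - 58s² - 159s - 144 = (-(343/60)s - 196/15)((60/49)s² + (360/49)s + 540/49) + (0)
Last nonzero remainder: (60/49)s² + (360/49)s + 540/49. Dividing through by 60/49 gives the monic gcd s² + 6s + 9.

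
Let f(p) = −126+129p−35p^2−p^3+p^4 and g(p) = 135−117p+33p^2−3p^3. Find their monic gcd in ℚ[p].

9−6p+p^2

Apply the Euclidean algorithm:
  p^4−p^3−35p^2+129p−126 = (−(1/3)p−10/3)(−3p^3+33p^2−117p+135) + (36p^2−216p+324)
  −3p^3+33p^2−117p+135 = (−(1/12)p+5/12)(36p^2−216p+324) + (0)
Last nonzero remainder: 36p^2−216p+324. Dividing through by 36 gives the monic gcd p^2−6p+9.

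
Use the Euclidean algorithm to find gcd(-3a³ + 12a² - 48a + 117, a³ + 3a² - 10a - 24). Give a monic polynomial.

a - 3

By polynomial division,
  -3a³ + 12a² - 48a + 117 = (-3)(a³ + 3a² - 10a - 24) + (21a² - 78a + 45)
  a³ + 3a² - 10a - 24 = ((1/21)a + 47/147)(21a² - 78a + 45) + ((627/49)a - 1881/49)
  21a² - 78a + 45 = ((343/209)a - 245/209)((627/49)a - 1881/49) + (0)
Last nonzero remainder: (627/49)a - 1881/49. Dividing through by 627/49 gives the monic gcd a - 3.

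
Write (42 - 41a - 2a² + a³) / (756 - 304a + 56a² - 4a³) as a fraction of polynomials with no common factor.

(6 - 5a - a²)/(108 - 28a + 4a²)

Euclidean algorithm in ℚ[a]:
  a³ - 2a² - 41a + 42 = (-1/4)(-4a³ + 56a² - 304a + 756) + (12a² - 117a + 231)
  -4a³ + 56a² - 304a + 756 = (-(1/3)a + 17/12)(12a² - 117a + 231) + (-(245/4)a + 1715/4)
  12a² - 117a + 231 = (-(48/245)a + 132/245)(-(245/4)a + 1715/4) + (0)
Last nonzero remainder: -(245/4)a + 1715/4. Dividing through by -245/4 gives the monic gcd a - 7.
Cancel a - 7 from numerator and denominator to get the reduced form.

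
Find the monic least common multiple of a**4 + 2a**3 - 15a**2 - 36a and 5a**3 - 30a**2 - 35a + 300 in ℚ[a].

Apply the Euclidean algorithm:
  a**4 + 2a**3 - 15a**2 - 36a = ((1/5)a + 8/5)(5a**3 - 30a**2 - 35a + 300) + (40a**2 - 40a - 480)
  5a**3 - 30a**2 - 35a + 300 = ((1/8)a - 5/8)(40a**2 - 40a - 480) + (0)
Last nonzero remainder: 40a**2 - 40a - 480. Dividing through by 40 gives the monic gcd a**2 - a - 12.
Then lcm(f, g) = f·g / gcd(f, g); expanding and making the result monic gives the answer.

a**5 - 3a**4 - 25a**3 + 39a**2 + 180a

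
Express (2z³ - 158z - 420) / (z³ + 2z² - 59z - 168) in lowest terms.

(2z - 20)/(z - 8)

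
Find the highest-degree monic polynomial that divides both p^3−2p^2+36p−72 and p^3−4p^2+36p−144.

By polynomial division,
  p^3−2p^2+36p−72 = (p^3−4p^2+36p−144) + (2p^2+72)
  p^3−4p^2+36p−144 = ((1/2)p−2)(2p^2+72) + (0)
Last nonzero remainder: 2p^2+72. Dividing through by 2 gives the monic gcd p^2+36.

p^2+36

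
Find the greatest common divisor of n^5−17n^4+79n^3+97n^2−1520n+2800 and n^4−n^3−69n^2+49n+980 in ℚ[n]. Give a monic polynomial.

By polynomial division,
  n^5−17n^4+79n^3+97n^2−1520n+2800 = (n−16)(n^4−n^3−69n^2+49n+980) + (132n^3−1056n^2−1716n+18480)
  n^4−n^3−69n^2+49n+980 = ((1/132)n+7/132)(132n^3−1056n^2−1716n+18480) + (0)
Last nonzero remainder: 132n^3−1056n^2−1716n+18480. Dividing through by 132 gives the monic gcd n^3−8n^2−13n+140.

n^3−8n^2−13n+140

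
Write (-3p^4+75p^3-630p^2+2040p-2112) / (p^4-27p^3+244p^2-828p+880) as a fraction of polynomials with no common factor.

Euclidean algorithm in ℚ[p]:
  -3p^4+75p^3-630p^2+2040p-2112 = (-3)(p^4-27p^3+244p^2-828p+880) + (-6p^3+102p^2-444p+528)
  p^4-27p^3+244p^2-828p+880 = (-(1/6)p+5/3)(-6p^3+102p^2-444p+528) + (0)
Last nonzero remainder: -6p^3+102p^2-444p+528. Dividing through by -6 gives the monic gcd p^3-17p^2+74p-88.
Cancel p^3-17p^2+74p-88 from numerator and denominator to get the reduced form.

(-3p+24)/(p-10)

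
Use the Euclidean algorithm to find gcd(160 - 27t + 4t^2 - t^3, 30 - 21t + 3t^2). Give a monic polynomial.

Apply the Euclidean algorithm:
  -t^3 + 4t^2 - 27t + 160 = (-(1/3)t - 1)(3t^2 - 21t + 30) + (-38t + 190)
  3t^2 - 21t + 30 = (-(3/38)t + 3/19)(-38t + 190) + (0)
Last nonzero remainder: -38t + 190. Dividing through by -38 gives the monic gcd t - 5.

-5 + t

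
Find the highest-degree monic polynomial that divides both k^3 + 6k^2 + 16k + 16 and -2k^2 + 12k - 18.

Euclidean algorithm in ℚ[k]:
  k^3 + 6k^2 + 16k + 16 = (-(1/2)k - 6)(-2k^2 + 12k - 18) + (79k - 92)
  -2k^2 + 12k - 18 = (-(2/79)k + 764/6241)(79k - 92) + (-42050/6241)
  79k - 92 = (-(493039/42050)k + 287086/21025)(-42050/6241) + (0)
The last nonzero remainder is the constant -42050/6241, so the polynomials are coprime and gcd = 1.

1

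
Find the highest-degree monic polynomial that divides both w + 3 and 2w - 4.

1

Apply the Euclidean algorithm:
  w + 3 = (1/2)(2w - 4) + (5)
  2w - 4 = ((2/5)w - 4/5)(5) + (0)
The last nonzero remainder is the constant 5, so the polynomials are coprime and gcd = 1.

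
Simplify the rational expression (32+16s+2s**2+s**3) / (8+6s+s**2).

By polynomial division,
  s**3+2s**2+16s+32 = (s-4)(s**2+6s+8) + (32s+64)
  s**2+6s+8 = ((1/32)s+1/8)(32s+64) + (0)
Last nonzero remainder: 32s+64. Dividing through by 32 gives the monic gcd s+2.
Cancel s+2 from numerator and denominator to get the reduced form.

(16+s**2)/(4+s)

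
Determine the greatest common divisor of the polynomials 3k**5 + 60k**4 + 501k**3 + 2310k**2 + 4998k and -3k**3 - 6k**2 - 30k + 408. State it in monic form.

k**2 + 6k + 34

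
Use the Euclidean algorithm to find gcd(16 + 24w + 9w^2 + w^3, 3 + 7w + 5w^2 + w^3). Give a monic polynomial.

By polynomial division,
  w^3 + 9w^2 + 24w + 16 = (w^3 + 5w^2 + 7w + 3) + (4w^2 + 17w + 13)
  w^3 + 5w^2 + 7w + 3 = ((1/4)w + 3/16)(4w^2 + 17w + 13) + ((9/16)w + 9/16)
  4w^2 + 17w + 13 = ((64/9)w + 208/9)((9/16)w + 9/16) + (0)
Last nonzero remainder: (9/16)w + 9/16. Dividing through by 9/16 gives the monic gcd w + 1.

1 + w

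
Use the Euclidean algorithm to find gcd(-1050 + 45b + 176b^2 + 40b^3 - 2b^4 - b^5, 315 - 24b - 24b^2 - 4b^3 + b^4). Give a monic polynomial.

-105 - 27b - b^2 + b^3

Euclidean algorithm in ℚ[b]:
  -b^5 - 2b^4 + 40b^3 + 176b^2 + 45b - 1050 = (-b - 6)(b^4 - 4b^3 - 24b^2 - 24b + 315) + (-8b^3 + 8b^2 + 216b + 840)
  b^4 - 4b^3 - 24b^2 - 24b + 315 = (-(1/8)b + 3/8)(-8b^3 + 8b^2 + 216b + 840) + (0)
Last nonzero remainder: -8b^3 + 8b^2 + 216b + 840. Dividing through by -8 gives the monic gcd b^3 - b^2 - 27b - 105.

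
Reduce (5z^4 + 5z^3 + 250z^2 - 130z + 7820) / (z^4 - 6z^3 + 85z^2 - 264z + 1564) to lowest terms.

(5z^2 + 30z + 230)/(z^2 - z + 46)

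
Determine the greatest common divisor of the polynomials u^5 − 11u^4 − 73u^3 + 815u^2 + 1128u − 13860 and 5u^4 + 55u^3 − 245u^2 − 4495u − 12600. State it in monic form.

u^2 + 12u + 35

By polynomial division,
  u^5 − 11u^4 − 73u^3 + 815u^2 + 1128u − 13860 = ((1/5)u − 22/5)(5u^4 + 55u^3 − 245u^2 − 4495u − 12600) + (218u^3 + 636u^2 − 16130u − 69300)
  5u^4 + 55u^3 − 245u^2 − 4495u − 12600 = ((5/218)u + 4405/23762)(218u^3 + 636u^2 − 16130u − 69300) + ((83790/11881)u^2 + (1005480/11881)u + 2932650/11881)
  218u^3 + 636u^2 − 16130u − 69300 = ((1295029/41895)u − 261382/931)((83790/11881)u^2 + (1005480/11881)u + 2932650/11881) + (0)
Last nonzero remainder: (83790/11881)u^2 + (1005480/11881)u + 2932650/11881. Dividing through by 83790/11881 gives the monic gcd u^2 + 12u + 35.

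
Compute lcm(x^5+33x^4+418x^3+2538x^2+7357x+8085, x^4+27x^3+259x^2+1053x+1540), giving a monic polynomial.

Repeated division with remainder:
  x^5+33x^4+418x^3+2538x^2+7357x+8085 = (x+6)(x^4+27x^3+259x^2+1053x+1540) + (-3x^3-69x^2-501x-1155)
  x^4+27x^3+259x^2+1053x+1540 = (-(1/3)x-4/3)(-3x^3-69x^2-501x-1155) + (0)
Last nonzero remainder: -3x^3-69x^2-501x-1155. Dividing through by -3 gives the monic gcd x^3+23x^2+167x+385.
Then lcm(f, g) = f·g / gcd(f, g); expanding and making the result monic gives the answer.

x^6+37x^5+550x^4+4210x^3+17509x^2+37513x+32340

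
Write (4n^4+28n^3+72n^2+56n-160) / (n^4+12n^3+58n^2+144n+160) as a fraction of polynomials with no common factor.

(4n-4)/(n+4)

Repeated division with remainder:
  4n^4+28n^3+72n^2+56n-160 = (4)(n^4+12n^3+58n^2+144n+160) + (-20n^3-160n^2-520n-800)
  n^4+12n^3+58n^2+144n+160 = (-(1/20)n-1/5)(-20n^3-160n^2-520n-800) + (0)
Last nonzero remainder: -20n^3-160n^2-520n-800. Dividing through by -20 gives the monic gcd n^3+8n^2+26n+40.
Cancel n^3+8n^2+26n+40 from numerator and denominator to get the reduced form.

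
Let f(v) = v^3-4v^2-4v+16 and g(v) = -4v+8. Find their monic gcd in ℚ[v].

v-2

Euclidean algorithm in ℚ[v]:
  v^3-4v^2-4v+16 = (-(1/4)v^2+(1/2)v+2)(-4v+8) + (0)
Last nonzero remainder: -4v+8. Dividing through by -4 gives the monic gcd v-2.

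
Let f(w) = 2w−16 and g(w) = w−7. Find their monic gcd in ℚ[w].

1

Repeated division with remainder:
  2w−16 = (2)(w−7) + (−2)
  w−7 = (−(1/2)w+7/2)(−2) + (0)
The last nonzero remainder is the constant −2, so the polynomials are coprime and gcd = 1.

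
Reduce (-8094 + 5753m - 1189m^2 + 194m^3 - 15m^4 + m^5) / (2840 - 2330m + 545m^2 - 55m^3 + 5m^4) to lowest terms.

(57 - 8m + m^2)/(-20 + 5m)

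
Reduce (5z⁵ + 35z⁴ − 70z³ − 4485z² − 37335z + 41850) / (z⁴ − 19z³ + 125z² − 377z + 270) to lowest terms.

(5z³ + 90z² + 870z + 4185)/(z² − 8z + 27)

By polynomial division,
  5z⁵ + 35z⁴ − 70z³ − 4485z² − 37335z + 41850 = (5z + 130)(z⁴ − 19z³ + 125z² − 377z + 270) + (1775z³ − 18850z² + 10325z + 6750)
  z⁴ − 19z³ + 125z² − 377z + 270 = ((1/1775)z − 119/25205)(1775z³ − 18850z² + 10325z + 6750) + ((152172/5041)z² − (1673892/5041)z + 1521720/5041)
  1775z³ − 18850z² + 10325z + 6750 = ((8947775/152172)z + 126025/5636)((152172/5041)z² − (1673892/5041)z + 1521720/5041) + (0)
Last nonzero remainder: (152172/5041)z² − (1673892/5041)z + 1521720/5041. Dividing through by 152172/5041 gives the monic gcd z² − 11z + 10.
Cancel z² − 11z + 10 from numerator and denominator to get the reduced form.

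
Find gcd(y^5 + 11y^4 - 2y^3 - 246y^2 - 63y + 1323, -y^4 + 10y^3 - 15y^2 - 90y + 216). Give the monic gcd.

y^2 - 9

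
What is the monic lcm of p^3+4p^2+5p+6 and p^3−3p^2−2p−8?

p^4−11p^2−14p−24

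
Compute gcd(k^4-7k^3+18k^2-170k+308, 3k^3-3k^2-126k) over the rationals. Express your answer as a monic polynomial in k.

By polynomial division,
  k^4-7k^3+18k^2-170k+308 = ((1/3)k-2)(3k^3-3k^2-126k) + (54k^2-422k+308)
  3k^3-3k^2-126k = ((1/18)k+92/243)(54k^2-422k+308) + ((4048/243)k-28336/243)
  54k^2-422k+308 = ((6561/2024)k-243/92)((4048/243)k-28336/243) + (0)
Last nonzero remainder: (4048/243)k-28336/243. Dividing through by 4048/243 gives the monic gcd k-7.

k-7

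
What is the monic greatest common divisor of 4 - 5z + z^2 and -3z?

1

Repeated division with remainder:
  z^2 - 5z + 4 = (-(1/3)z + 5/3)(-3z) + (4)
  -3z = (-(3/4)z)(4) + (0)
The last nonzero remainder is the constant 4, so the polynomials are coprime and gcd = 1.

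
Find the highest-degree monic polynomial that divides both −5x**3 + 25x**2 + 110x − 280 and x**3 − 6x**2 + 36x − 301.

By polynomial division,
  −5x**3 + 25x**2 + 110x − 280 = (−5)(x**3 − 6x**2 + 36x − 301) + (−5x**2 + 290x − 1785)
  x**3 − 6x**2 + 36x − 301 = (−(1/5)x − 52/5)(−5x**2 + 290x − 1785) + (2695x − 18865)
  −5x**2 + 290x − 1785 = (−(1/539)x + 51/539)(2695x − 18865) + (0)
Last nonzero remainder: 2695x − 18865. Dividing through by 2695 gives the monic gcd x − 7.

x − 7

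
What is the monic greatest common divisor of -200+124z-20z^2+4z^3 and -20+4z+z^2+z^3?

Euclidean algorithm in ℚ[z]:
  4z^3-20z^2+124z-200 = (4)(z^3+z^2+4z-20) + (-24z^2+108z-120)
  z^3+z^2+4z-20 = (-(1/24)z-11/48)(-24z^2+108z-120) + ((95/4)z-95/2)
  -24z^2+108z-120 = (-(96/95)z+48/19)((95/4)z-95/2) + (0)
Last nonzero remainder: (95/4)z-95/2. Dividing through by 95/4 gives the monic gcd z-2.

-2+z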